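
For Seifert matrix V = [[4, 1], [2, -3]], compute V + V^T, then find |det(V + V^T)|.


Step 1: Form V + V^T where V = [[4, 1], [2, -3]]
  V^T = [[4, 2], [1, -3]]
  V + V^T = [[8, 3], [3, -6]]
Step 2: det(V + V^T) = 8*(-6) - 3*3
  = -48 - 9 = -57
Step 3: Knot determinant = |det(V + V^T)| = |-57| = 57

57


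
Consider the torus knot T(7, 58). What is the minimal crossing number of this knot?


For a torus knot T(p, q) with gcd(p,q)=1,
the crossing number is min(p*(q-1), q*(p-1)).
p*(q-1) = 7*57 = 399
q*(p-1) = 58*6 = 348
min(399, 348) = 348

348


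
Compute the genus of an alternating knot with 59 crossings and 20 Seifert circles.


For alternating knots, g = (c - s + 1)/2.
= (59 - 20 + 1)/2
= 40/2 = 20

20


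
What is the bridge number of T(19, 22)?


The bridge number of T(p,q) is min(p,q).
min(19, 22) = 19

19


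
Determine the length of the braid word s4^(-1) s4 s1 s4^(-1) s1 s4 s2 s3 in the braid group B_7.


The word length counts the number of generators (including inverses).
Listing each generator: s4^(-1), s4, s1, s4^(-1), s1, s4, s2, s3
There are 8 generators in this braid word.

8


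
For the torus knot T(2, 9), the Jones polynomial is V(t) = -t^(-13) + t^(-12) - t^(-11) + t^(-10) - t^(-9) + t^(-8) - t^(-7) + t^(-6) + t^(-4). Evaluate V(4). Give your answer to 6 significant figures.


Substituting t = 4 into V(t) = -t^(-13) + t^(-12) - t^(-11) + t^(-10) - t^(-9) + t^(-8) - t^(-7) + t^(-6) + t^(-4):
  (-)t^(-13) = -1.49012e-08
  (+)t^(-12) = 5.96046e-08
  (-)t^(-11) = -2.38419e-07
  (+)t^(-10) = 9.53674e-07
  (-)t^(-9) = -3.8147e-06
  (+)t^(-8) = 1.52588e-05
  (-)t^(-7) = -6.10352e-05
  (+)t^(-6) = 0.000244141
  (+)t^(-4) = 0.00390625
Sum = (-1.49012e-08) + (5.96046e-08) + (-2.38419e-07) + (9.53674e-07) + (-3.8147e-06) + (1.52588e-05) + (-6.10352e-05) + (0.000244141) + (0.00390625)
= 0.00410155952
Rounded to 6 significant figures: 0.00410156

0.00410156


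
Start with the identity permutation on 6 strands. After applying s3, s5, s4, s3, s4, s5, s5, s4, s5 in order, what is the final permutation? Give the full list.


Starting with identity [1, 2, 3, 4, 5, 6].
Apply generators in sequence:
  After s3: [1, 2, 4, 3, 5, 6]
  After s5: [1, 2, 4, 3, 6, 5]
  After s4: [1, 2, 4, 6, 3, 5]
  After s3: [1, 2, 6, 4, 3, 5]
  After s4: [1, 2, 6, 3, 4, 5]
  After s5: [1, 2, 6, 3, 5, 4]
  After s5: [1, 2, 6, 3, 4, 5]
  After s4: [1, 2, 6, 4, 3, 5]
  After s5: [1, 2, 6, 4, 5, 3]
Final permutation: [1, 2, 6, 4, 5, 3]

[1, 2, 6, 4, 5, 3]


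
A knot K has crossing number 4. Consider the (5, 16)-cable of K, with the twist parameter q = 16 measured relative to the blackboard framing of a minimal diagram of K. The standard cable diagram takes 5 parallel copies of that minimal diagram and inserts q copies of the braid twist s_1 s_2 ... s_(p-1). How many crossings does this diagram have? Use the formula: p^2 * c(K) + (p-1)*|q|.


Step 1: Each of the c(K) crossings of the companion diagram becomes p*p = p^2 crossings among the p parallel strands, and each of the |q| twists s_1 s_2 ... s_(p-1) adds (p-1) crossings.
  Crossings = p^2 * c(K) + (p-1)*|q|
Step 2: = 5^2 * 4 + (5-1)*16
Step 3: = 25*4 + 4*16
Step 4: = 100 + 64 = 164

164


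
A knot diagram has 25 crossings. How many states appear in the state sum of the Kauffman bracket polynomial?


Each crossing contributes 2 choices (A-smoothing or B-smoothing).
Total states = 2^25 = 33554432

33554432


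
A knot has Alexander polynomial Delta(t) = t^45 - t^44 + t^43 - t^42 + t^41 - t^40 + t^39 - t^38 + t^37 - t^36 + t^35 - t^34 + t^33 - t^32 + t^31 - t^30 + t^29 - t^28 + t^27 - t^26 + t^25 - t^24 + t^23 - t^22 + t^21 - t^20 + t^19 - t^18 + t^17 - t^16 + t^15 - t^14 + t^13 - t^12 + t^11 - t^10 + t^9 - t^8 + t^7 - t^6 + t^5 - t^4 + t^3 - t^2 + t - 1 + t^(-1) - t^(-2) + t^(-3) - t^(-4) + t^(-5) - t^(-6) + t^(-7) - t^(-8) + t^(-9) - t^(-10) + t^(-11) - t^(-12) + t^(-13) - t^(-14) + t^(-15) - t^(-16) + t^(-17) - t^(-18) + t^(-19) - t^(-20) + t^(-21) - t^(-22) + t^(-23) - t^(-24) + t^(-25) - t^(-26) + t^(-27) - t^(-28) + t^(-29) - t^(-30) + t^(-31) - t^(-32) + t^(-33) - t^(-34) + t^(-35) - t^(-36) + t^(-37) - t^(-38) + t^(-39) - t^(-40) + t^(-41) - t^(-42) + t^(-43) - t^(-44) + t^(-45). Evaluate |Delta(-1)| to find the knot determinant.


Step 1: The polynomial has 91 terms with alternating signs, exponents from 45 down to -45.
Step 2: Substitute t = -1. The i-th term has coefficient (-1)^i and exponent (m-i),
  so its value is (-1)^i * (-1)^(m-i) = (-1)^m = -1 for every i.
Step 3: All 91 terms equal -1, so Delta(-1) = 91 * (-1) = -91
Step 4: |Delta(-1)| = 91

91


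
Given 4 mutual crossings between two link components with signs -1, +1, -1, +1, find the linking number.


Step 1: Count positive crossings: 2
Step 2: Count negative crossings: 2
Step 3: Sum of signs = 2 - 2 = 0
Step 4: Linking number = sum/2 = 0/2 = 0

0


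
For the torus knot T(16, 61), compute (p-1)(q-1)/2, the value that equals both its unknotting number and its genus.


For a torus knot T(p,q), both the unknotting number and genus equal (p-1)(q-1)/2.
= (16-1)(61-1)/2
= 15*60/2
= 900/2 = 450

450


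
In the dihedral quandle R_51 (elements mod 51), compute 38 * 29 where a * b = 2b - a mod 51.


38 * 29 = 2*29 - 38 mod 51
= 58 - 38 mod 51
= 20 mod 51 = 20

20


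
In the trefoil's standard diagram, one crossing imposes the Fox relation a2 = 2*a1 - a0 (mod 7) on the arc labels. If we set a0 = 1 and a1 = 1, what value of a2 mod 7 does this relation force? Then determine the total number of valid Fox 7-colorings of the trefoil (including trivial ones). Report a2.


Step 1: Apply the given crossing relation 2*a1 - a0 - a2 = 0 (mod 7).
  a2 = 2*a1 - a0 mod 7
  a2 = 2*1 - 1 mod 7
  a2 = 2 - 1 mod 7
  a2 = 1 mod 7 = 1
Step 2: The trefoil has determinant 3.
  Number of Fox p-colorings (p prime) is p^2 if p = 3, else p.
  Since 7 does not divide 3, only trivial (constant) colorings exist.
  (Here a0 = a1 = a2 = 1, the constant coloring, which is valid.)
  Total colorings = 7
Step 3: a2 = 1, total Fox 7-colorings = 7

1


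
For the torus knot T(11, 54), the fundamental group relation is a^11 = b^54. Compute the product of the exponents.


The relation is a^11 = b^54.
Product of exponents = 11 * 54
= 594

594


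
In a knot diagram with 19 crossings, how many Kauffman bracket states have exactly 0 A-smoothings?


We choose which 0 of 19 crossings get A-smoothings.
C(19, 0) = 19! / (0! * 19!)
= 1

1


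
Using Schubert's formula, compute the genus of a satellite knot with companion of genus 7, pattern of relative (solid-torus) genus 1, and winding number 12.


Schubert: g(satellite) = g_rel(pattern) + |winding| * g(companion),
where g_rel(pattern) is the genus of the pattern relative to the solid torus.
= 1 + 12 * 7
= 1 + 84 = 85

85


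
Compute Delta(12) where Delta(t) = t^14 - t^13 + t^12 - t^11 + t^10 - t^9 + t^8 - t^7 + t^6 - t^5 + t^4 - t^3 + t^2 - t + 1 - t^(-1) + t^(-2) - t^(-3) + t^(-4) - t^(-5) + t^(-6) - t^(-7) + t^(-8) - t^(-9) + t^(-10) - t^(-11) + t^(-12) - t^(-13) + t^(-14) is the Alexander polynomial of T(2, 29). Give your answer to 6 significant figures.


Substituting t = 12 into Delta(t) = t^14 - t^13 + t^12 - t^11 + t^10 - t^9 + t^8 - t^7 + t^6 - t^5 + t^4 - t^3 + t^2 - t + 1 - t^(-1) + t^(-2) - t^(-3) + t^(-4) - t^(-5) + t^(-6) - t^(-7) + t^(-8) - t^(-9) + t^(-10) - t^(-11) + t^(-12) - t^(-13) + t^(-14):
Term values: (1283918464548864) + (-106993205379072) + (8916100448256) + (-743008370688) + (61917364224) + (-5159780352) + (429981696) + (-35831808) + (2985984) + (-248832) + (20736) + (-1728) + (144) + (-12) + (1) + (-0.0833333) + (0.00694444) + (-0.000578704) + (4.82253e-05) + (-4.01878e-06) + (3.34898e-07) + (-2.79082e-08) + (2.32568e-09) + (-1.93807e-10) + (1.61506e-11) + (-1.34588e-12) + (1.12157e-13) + (-9.34639e-15) + (7.78866e-16)
Sum = 1.185155506e+15
Rounded to 6 significant figures: 1.18516e+15

1.18516e+15


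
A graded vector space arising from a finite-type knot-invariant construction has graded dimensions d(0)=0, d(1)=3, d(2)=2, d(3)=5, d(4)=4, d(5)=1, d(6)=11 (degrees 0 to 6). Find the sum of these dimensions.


Total dimension = d(0) + d(1) + ... + d(6)
= 0 + 3 + 2 + 5 + 4 + 1 + 11
= 26

26


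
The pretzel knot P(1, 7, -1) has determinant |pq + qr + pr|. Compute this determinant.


Step 1: Compute pq + qr + pr.
pq = 1*7 = 7
qr = 7*(-1) = -7
pr = 1*(-1) = -1
pq + qr + pr = 7 + (-7) + (-1) = -1
Step 2: Take absolute value.
det(P(1,7,-1)) = |-1| = 1

1


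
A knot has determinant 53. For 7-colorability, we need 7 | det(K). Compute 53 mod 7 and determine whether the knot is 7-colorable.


Step 1: A knot is p-colorable if and only if p divides its determinant.
Step 2: Compute 53 mod 7.
53 = 7 * 7 + 4
Step 3: 53 mod 7 = 4
Step 4: The knot is 7-colorable: no

4


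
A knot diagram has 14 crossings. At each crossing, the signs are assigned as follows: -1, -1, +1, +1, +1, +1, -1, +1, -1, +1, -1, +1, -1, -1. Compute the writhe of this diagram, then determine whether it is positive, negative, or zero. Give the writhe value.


Step 1: Count positive crossings (+1).
Positive crossings: 7
Step 2: Count negative crossings (-1).
Negative crossings: 7
Step 3: Writhe = (positive) - (negative)
w = 7 - 7 = 0
Step 4: |w| = 0, and w is zero

0


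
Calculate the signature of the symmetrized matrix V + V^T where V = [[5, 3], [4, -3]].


Step 1: V + V^T = [[10, 7], [7, -6]]
Step 2: trace = 4, det = -109
Step 3: Discriminant = 4^2 - 4*(-109) = 452
Step 4: Eigenvalues: 12.6301, -8.63015
Step 5: Signature = (# positive eigenvalues) - (# negative eigenvalues) = 0

0


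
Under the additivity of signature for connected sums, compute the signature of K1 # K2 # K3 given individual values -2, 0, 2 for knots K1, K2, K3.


The signature is additive under connected sum.
signature(K1 # K2 # K3) = (-2) + (0) + (2)
= 0

0


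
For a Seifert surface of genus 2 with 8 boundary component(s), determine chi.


chi = 2 - 2g - b
= 2 - 2*2 - 8
= 2 - 4 - 8 = -10

-10


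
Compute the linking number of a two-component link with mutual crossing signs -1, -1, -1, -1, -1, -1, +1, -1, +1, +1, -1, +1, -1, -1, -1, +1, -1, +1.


Step 1: Count positive crossings: 6
Step 2: Count negative crossings: 12
Step 3: Sum of signs = 6 - 12 = -6
Step 4: Linking number = sum/2 = -6/2 = -3

-3


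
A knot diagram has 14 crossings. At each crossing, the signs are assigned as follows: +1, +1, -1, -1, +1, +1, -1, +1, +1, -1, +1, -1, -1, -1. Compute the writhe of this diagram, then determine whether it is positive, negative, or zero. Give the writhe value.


Step 1: Count positive crossings (+1).
Positive crossings: 7
Step 2: Count negative crossings (-1).
Negative crossings: 7
Step 3: Writhe = (positive) - (negative)
w = 7 - 7 = 0
Step 4: |w| = 0, and w is zero

0


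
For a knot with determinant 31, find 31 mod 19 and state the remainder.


Step 1: A knot is p-colorable if and only if p divides its determinant.
Step 2: Compute 31 mod 19.
31 = 1 * 19 + 12
Step 3: 31 mod 19 = 12
Step 4: The knot is 19-colorable: no

12


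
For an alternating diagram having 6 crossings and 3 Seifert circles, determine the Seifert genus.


For alternating knots, g = (c - s + 1)/2.
= (6 - 3 + 1)/2
= 4/2 = 2

2


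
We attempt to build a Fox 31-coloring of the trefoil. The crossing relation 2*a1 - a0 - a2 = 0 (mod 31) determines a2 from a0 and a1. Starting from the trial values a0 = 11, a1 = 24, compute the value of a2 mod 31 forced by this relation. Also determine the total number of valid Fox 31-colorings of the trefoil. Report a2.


Step 1: Apply the given crossing relation 2*a1 - a0 - a2 = 0 (mod 31).
  a2 = 2*a1 - a0 mod 31
  a2 = 2*24 - 11 mod 31
  a2 = 48 - 11 mod 31
  a2 = 37 mod 31 = 6
Step 2: The trefoil has determinant 3.
  Number of Fox p-colorings (p prime) is p^2 if p = 3, else p.
  Since 31 does not divide 3, only trivial (constant) colorings exist.
  (So the trial a0 = 11, a1 = 24 with a0 != a1 does NOT extend to a valid coloring of the whole trefoil: the other two crossing relations require 3*(a1 - a0) = 0 (mod 31), which fails.)
  Total colorings = 31
Step 3: a2 = 6, total Fox 31-colorings = 31

6


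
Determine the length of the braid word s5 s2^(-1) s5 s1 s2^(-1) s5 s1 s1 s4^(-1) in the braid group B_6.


The word length counts the number of generators (including inverses).
Listing each generator: s5, s2^(-1), s5, s1, s2^(-1), s5, s1, s1, s4^(-1)
There are 9 generators in this braid word.

9


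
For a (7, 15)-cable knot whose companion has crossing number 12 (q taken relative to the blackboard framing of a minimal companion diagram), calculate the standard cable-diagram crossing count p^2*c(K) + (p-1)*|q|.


Step 1: Each of the c(K) crossings of the companion diagram becomes p*p = p^2 crossings among the p parallel strands, and each of the |q| twists s_1 s_2 ... s_(p-1) adds (p-1) crossings.
  Crossings = p^2 * c(K) + (p-1)*|q|
Step 2: = 7^2 * 12 + (7-1)*15
Step 3: = 49*12 + 6*15
Step 4: = 588 + 90 = 678

678


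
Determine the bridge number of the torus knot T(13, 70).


The bridge number of T(p,q) is min(p,q).
min(13, 70) = 13

13


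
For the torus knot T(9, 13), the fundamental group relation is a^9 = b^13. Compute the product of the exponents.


The relation is a^9 = b^13.
Product of exponents = 9 * 13
= 117

117


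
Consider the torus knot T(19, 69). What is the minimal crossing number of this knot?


For a torus knot T(p, q) with gcd(p,q)=1,
the crossing number is min(p*(q-1), q*(p-1)).
p*(q-1) = 19*68 = 1292
q*(p-1) = 69*18 = 1242
min(1292, 1242) = 1242

1242


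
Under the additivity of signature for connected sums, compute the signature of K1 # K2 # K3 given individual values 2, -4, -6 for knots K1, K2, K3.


The signature is additive under connected sum.
signature(K1 # K2 # K3) = (2) + (-4) + (-6)
= -8

-8


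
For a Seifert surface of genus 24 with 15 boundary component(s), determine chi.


chi = 2 - 2g - b
= 2 - 2*24 - 15
= 2 - 48 - 15 = -61

-61


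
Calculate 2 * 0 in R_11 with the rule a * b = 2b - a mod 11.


2 * 0 = 2*0 - 2 mod 11
= 0 - 2 mod 11
= -2 mod 11 = 9

9


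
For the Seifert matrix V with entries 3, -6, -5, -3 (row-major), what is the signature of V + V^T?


Step 1: V + V^T = [[6, -11], [-11, -6]]
Step 2: trace = 0, det = -157
Step 3: Discriminant = 0^2 - 4*(-157) = 628
Step 4: Eigenvalues: 12.53, -12.53
Step 5: Signature = (# positive eigenvalues) - (# negative eigenvalues) = 0

0


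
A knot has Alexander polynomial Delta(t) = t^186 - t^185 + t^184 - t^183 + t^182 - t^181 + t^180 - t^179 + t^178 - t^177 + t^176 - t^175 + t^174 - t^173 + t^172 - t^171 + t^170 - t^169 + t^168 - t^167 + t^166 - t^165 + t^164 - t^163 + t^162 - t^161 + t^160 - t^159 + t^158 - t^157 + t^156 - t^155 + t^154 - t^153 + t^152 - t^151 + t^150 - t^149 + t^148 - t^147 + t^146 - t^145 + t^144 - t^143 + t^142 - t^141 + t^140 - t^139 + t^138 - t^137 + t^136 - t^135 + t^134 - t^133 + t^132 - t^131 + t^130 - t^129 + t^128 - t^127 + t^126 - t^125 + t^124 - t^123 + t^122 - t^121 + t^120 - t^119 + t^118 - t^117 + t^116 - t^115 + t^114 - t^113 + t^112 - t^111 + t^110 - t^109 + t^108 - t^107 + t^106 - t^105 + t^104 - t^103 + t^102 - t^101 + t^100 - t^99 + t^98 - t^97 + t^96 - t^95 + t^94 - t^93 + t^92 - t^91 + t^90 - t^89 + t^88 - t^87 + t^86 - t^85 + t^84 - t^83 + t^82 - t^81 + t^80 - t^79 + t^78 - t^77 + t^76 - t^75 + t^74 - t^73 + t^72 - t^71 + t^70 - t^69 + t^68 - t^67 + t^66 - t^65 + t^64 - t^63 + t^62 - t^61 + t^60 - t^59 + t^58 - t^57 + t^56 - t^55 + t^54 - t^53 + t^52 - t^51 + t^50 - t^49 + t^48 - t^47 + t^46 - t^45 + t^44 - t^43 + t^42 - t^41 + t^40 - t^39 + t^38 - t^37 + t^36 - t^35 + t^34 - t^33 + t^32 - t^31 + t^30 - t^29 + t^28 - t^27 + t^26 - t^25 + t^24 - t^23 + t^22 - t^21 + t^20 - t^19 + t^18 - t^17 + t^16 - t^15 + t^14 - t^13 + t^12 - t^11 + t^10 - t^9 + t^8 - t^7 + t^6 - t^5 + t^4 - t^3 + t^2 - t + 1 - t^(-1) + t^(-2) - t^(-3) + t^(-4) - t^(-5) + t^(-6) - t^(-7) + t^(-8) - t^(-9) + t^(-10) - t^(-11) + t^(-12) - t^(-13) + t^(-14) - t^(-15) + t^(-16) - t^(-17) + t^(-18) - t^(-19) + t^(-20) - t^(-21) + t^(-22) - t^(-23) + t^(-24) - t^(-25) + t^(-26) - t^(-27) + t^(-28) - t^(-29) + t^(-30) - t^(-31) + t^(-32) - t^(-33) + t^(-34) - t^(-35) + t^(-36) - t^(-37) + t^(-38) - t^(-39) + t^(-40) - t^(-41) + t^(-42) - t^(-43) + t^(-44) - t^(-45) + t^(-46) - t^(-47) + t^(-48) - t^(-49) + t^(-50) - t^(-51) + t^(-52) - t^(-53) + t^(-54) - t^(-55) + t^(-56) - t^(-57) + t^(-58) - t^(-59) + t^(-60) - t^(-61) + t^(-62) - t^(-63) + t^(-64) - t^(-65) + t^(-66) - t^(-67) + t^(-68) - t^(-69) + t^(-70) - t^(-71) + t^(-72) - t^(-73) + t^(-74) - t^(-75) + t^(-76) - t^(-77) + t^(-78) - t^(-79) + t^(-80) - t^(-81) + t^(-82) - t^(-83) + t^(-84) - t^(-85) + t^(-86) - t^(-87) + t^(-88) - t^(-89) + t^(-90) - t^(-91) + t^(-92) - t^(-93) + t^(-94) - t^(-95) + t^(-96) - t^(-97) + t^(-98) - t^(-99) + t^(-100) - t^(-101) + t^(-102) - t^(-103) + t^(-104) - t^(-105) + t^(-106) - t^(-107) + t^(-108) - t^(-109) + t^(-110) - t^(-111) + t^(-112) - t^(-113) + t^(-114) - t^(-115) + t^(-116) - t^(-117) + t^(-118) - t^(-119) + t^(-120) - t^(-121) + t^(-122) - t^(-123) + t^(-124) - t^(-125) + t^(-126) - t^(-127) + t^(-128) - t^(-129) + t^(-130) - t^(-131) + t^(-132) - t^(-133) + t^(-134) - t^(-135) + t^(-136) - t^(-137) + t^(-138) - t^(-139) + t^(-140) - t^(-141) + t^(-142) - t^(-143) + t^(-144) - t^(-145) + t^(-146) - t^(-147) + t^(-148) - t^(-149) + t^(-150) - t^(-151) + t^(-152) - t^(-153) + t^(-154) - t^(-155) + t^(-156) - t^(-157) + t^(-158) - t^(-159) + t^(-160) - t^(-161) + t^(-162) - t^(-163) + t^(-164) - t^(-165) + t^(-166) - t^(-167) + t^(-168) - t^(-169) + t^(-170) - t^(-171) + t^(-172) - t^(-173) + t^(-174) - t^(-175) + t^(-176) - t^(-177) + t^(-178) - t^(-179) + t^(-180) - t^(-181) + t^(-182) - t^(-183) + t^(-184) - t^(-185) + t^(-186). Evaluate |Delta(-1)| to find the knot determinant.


Step 1: The polynomial has 373 terms with alternating signs, exponents from 186 down to -186.
Step 2: Substitute t = -1. The i-th term has coefficient (-1)^i and exponent (m-i),
  so its value is (-1)^i * (-1)^(m-i) = (-1)^m = 1 for every i.
Step 3: All 373 terms equal 1, so Delta(-1) = 373 * (1) = 373
Step 4: |Delta(-1)| = 373

373


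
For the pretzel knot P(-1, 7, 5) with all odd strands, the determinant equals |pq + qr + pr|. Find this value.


Step 1: Compute pq + qr + pr.
pq = (-1)*7 = -7
qr = 7*5 = 35
pr = (-1)*5 = -5
pq + qr + pr = -7 + 35 + (-5) = 23
Step 2: Take absolute value.
det(P(-1,7,5)) = |23| = 23

23


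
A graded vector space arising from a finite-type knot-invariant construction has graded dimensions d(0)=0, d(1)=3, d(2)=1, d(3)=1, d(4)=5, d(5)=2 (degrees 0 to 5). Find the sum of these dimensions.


Total dimension = d(0) + d(1) + ... + d(5)
= 0 + 3 + 1 + 1 + 5 + 2
= 12

12


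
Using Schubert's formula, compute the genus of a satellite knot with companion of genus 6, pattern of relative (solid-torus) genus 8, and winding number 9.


Schubert: g(satellite) = g_rel(pattern) + |winding| * g(companion),
where g_rel(pattern) is the genus of the pattern relative to the solid torus.
= 8 + 9 * 6
= 8 + 54 = 62

62


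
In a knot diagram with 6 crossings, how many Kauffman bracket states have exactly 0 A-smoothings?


We choose which 0 of 6 crossings get A-smoothings.
C(6, 0) = 6! / (0! * 6!)
= 1

1


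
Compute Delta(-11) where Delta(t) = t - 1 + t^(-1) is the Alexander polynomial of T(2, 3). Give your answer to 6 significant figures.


Substituting t = -11 into Delta(t) = t - 1 + t^(-1):
Term values: (-11) + (-1) + (-0.0909091)
Sum = -12.09090909
Rounded to 6 significant figures: -12.0909

-12.0909


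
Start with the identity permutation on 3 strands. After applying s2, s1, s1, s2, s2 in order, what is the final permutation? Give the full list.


Starting with identity [1, 2, 3].
Apply generators in sequence:
  After s2: [1, 3, 2]
  After s1: [3, 1, 2]
  After s1: [1, 3, 2]
  After s2: [1, 2, 3]
  After s2: [1, 3, 2]
Final permutation: [1, 3, 2]

[1, 3, 2]


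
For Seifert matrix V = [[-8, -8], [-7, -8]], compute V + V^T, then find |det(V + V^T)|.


Step 1: Form V + V^T where V = [[-8, -8], [-7, -8]]
  V^T = [[-8, -7], [-8, -8]]
  V + V^T = [[-16, -15], [-15, -16]]
Step 2: det(V + V^T) = (-16)*(-16) - (-15)*(-15)
  = 256 - 225 = 31
Step 3: Knot determinant = |det(V + V^T)| = |31| = 31

31


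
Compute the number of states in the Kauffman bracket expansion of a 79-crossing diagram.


Each crossing contributes 2 choices (A-smoothing or B-smoothing).
Total states = 2^79 = 604462909807314587353088

604462909807314587353088


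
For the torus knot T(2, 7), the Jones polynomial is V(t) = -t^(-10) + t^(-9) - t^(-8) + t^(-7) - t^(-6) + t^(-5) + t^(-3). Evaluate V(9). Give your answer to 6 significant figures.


Substituting t = 9 into V(t) = -t^(-10) + t^(-9) - t^(-8) + t^(-7) - t^(-6) + t^(-5) + t^(-3):
  (-)t^(-10) = -2.86797e-10
  (+)t^(-9) = 2.58117e-09
  (-)t^(-8) = -2.32306e-08
  (+)t^(-7) = 2.09075e-07
  (-)t^(-6) = -1.88168e-06
  (+)t^(-5) = 1.69351e-05
  (+)t^(-3) = 0.00137174
Sum = (-2.86797e-10) + (2.58117e-09) + (-2.32306e-08) + (2.09075e-07) + (-1.88168e-06) + (1.69351e-05) + (0.00137174)
= 0.001386983663
Rounded to 6 significant figures: 0.00138698

0.00138698


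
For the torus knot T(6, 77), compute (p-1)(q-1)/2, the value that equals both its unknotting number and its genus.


For a torus knot T(p,q), both the unknotting number and genus equal (p-1)(q-1)/2.
= (6-1)(77-1)/2
= 5*76/2
= 380/2 = 190

190


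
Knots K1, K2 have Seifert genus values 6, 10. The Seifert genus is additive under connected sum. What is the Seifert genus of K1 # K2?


The Seifert genus is additive under connected sum.
Seifert genus(K1 # K2) = (6) + (10)
= 16

16


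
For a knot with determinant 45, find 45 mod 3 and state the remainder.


Step 1: A knot is p-colorable if and only if p divides its determinant.
Step 2: Compute 45 mod 3.
45 = 15 * 3 + 0
Step 3: 45 mod 3 = 0
Step 4: The knot is 3-colorable: yes

0


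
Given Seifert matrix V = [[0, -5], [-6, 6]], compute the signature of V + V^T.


Step 1: V + V^T = [[0, -11], [-11, 12]]
Step 2: trace = 12, det = -121
Step 3: Discriminant = 12^2 - 4*(-121) = 628
Step 4: Eigenvalues: 18.53, -6.52996
Step 5: Signature = (# positive eigenvalues) - (# negative eigenvalues) = 0

0


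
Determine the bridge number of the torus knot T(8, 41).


The bridge number of T(p,q) is min(p,q).
min(8, 41) = 8

8


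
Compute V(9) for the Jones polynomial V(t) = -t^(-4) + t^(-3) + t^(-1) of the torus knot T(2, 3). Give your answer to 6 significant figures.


Substituting t = 9 into V(t) = -t^(-4) + t^(-3) + t^(-1):
  (-)t^(-4) = -0.000152416
  (+)t^(-3) = 0.00137174
  (+)t^(-1) = 0.111111
Sum = (-0.000152416) + (0.00137174) + (0.111111)
= 0.1123304374
Rounded to 6 significant figures: 0.11233

0.11233


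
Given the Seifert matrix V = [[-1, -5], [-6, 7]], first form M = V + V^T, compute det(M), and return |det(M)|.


Step 1: Form V + V^T where V = [[-1, -5], [-6, 7]]
  V^T = [[-1, -6], [-5, 7]]
  V + V^T = [[-2, -11], [-11, 14]]
Step 2: det(V + V^T) = (-2)*14 - (-11)*(-11)
  = -28 - 121 = -149
Step 3: Knot determinant = |det(V + V^T)| = |-149| = 149

149


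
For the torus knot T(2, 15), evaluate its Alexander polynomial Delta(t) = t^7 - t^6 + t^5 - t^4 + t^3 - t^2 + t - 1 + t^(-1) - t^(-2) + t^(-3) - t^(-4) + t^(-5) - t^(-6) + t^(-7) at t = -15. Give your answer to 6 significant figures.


Substituting t = -15 into Delta(t) = t^7 - t^6 + t^5 - t^4 + t^3 - t^2 + t - 1 + t^(-1) - t^(-2) + t^(-3) - t^(-4) + t^(-5) - t^(-6) + t^(-7):
Term values: (-170859375) + (-11390625) + (-759375) + (-50625) + (-3375) + (-225) + (-15) + (-1) + (-0.0666667) + (-0.00444444) + (-0.000296296) + (-1.97531e-05) + (-1.31687e-06) + (-8.77915e-08) + (-5.85277e-09)
Sum = -183063616.1
Rounded to 6 significant figures: -1.83064e+08

-1.83064e+08


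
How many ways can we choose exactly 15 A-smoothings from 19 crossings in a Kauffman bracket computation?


We choose which 15 of 19 crossings get A-smoothings.
C(19, 15) = 19! / (15! * 4!)
= 3876

3876


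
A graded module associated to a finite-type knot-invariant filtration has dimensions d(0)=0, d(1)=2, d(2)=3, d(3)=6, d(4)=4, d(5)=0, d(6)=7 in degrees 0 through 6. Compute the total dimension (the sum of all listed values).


Total dimension = d(0) + d(1) + ... + d(6)
= 0 + 2 + 3 + 6 + 4 + 0 + 7
= 22

22


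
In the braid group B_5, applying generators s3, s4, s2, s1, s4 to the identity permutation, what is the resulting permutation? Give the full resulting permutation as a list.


Starting with identity [1, 2, 3, 4, 5].
Apply generators in sequence:
  After s3: [1, 2, 4, 3, 5]
  After s4: [1, 2, 4, 5, 3]
  After s2: [1, 4, 2, 5, 3]
  After s1: [4, 1, 2, 5, 3]
  After s4: [4, 1, 2, 3, 5]
Final permutation: [4, 1, 2, 3, 5]

[4, 1, 2, 3, 5]


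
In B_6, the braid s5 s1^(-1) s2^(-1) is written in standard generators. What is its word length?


The word length counts the number of generators (including inverses).
Listing each generator: s5, s1^(-1), s2^(-1)
There are 3 generators in this braid word.

3


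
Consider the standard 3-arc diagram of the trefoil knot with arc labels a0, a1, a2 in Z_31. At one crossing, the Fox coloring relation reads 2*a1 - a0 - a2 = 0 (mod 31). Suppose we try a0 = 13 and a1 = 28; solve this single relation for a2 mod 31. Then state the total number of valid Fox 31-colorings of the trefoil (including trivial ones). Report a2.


Step 1: Apply the given crossing relation 2*a1 - a0 - a2 = 0 (mod 31).
  a2 = 2*a1 - a0 mod 31
  a2 = 2*28 - 13 mod 31
  a2 = 56 - 13 mod 31
  a2 = 43 mod 31 = 12
Step 2: The trefoil has determinant 3.
  Number of Fox p-colorings (p prime) is p^2 if p = 3, else p.
  Since 31 does not divide 3, only trivial (constant) colorings exist.
  (So the trial a0 = 13, a1 = 28 with a0 != a1 does NOT extend to a valid coloring of the whole trefoil: the other two crossing relations require 3*(a1 - a0) = 0 (mod 31), which fails.)
  Total colorings = 31
Step 3: a2 = 12, total Fox 31-colorings = 31

12


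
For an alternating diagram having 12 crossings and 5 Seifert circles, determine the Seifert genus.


For alternating knots, g = (c - s + 1)/2.
= (12 - 5 + 1)/2
= 8/2 = 4

4


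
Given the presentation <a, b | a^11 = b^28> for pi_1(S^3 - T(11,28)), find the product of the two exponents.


The relation is a^11 = b^28.
Product of exponents = 11 * 28
= 308

308


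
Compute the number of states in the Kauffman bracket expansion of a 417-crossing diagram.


Each crossing contributes 2 choices (A-smoothing or B-smoothing).
Total states = 2^417 = 338460656020607282663380637712778772392143197677711984273740183180495765112991409062496875745134225841966700556811959451779072

338460656020607282663380637712778772392143197677711984273740183180495765112991409062496875745134225841966700556811959451779072


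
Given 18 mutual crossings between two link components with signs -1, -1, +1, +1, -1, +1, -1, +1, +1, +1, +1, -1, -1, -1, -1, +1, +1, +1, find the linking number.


Step 1: Count positive crossings: 10
Step 2: Count negative crossings: 8
Step 3: Sum of signs = 10 - 8 = 2
Step 4: Linking number = sum/2 = 2/2 = 1

1


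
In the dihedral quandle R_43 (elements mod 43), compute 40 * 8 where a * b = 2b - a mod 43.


40 * 8 = 2*8 - 40 mod 43
= 16 - 40 mod 43
= -24 mod 43 = 19

19


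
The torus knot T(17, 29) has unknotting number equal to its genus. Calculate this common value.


For a torus knot T(p,q), both the unknotting number and genus equal (p-1)(q-1)/2.
= (17-1)(29-1)/2
= 16*28/2
= 448/2 = 224

224


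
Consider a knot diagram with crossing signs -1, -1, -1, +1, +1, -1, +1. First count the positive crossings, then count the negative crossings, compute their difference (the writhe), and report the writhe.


Step 1: Count positive crossings (+1).
Positive crossings: 3
Step 2: Count negative crossings (-1).
Negative crossings: 4
Step 3: Writhe = (positive) - (negative)
w = 3 - 4 = -1
Step 4: |w| = 1, and w is negative

-1


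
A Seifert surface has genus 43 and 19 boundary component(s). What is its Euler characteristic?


chi = 2 - 2g - b
= 2 - 2*43 - 19
= 2 - 86 - 19 = -103

-103


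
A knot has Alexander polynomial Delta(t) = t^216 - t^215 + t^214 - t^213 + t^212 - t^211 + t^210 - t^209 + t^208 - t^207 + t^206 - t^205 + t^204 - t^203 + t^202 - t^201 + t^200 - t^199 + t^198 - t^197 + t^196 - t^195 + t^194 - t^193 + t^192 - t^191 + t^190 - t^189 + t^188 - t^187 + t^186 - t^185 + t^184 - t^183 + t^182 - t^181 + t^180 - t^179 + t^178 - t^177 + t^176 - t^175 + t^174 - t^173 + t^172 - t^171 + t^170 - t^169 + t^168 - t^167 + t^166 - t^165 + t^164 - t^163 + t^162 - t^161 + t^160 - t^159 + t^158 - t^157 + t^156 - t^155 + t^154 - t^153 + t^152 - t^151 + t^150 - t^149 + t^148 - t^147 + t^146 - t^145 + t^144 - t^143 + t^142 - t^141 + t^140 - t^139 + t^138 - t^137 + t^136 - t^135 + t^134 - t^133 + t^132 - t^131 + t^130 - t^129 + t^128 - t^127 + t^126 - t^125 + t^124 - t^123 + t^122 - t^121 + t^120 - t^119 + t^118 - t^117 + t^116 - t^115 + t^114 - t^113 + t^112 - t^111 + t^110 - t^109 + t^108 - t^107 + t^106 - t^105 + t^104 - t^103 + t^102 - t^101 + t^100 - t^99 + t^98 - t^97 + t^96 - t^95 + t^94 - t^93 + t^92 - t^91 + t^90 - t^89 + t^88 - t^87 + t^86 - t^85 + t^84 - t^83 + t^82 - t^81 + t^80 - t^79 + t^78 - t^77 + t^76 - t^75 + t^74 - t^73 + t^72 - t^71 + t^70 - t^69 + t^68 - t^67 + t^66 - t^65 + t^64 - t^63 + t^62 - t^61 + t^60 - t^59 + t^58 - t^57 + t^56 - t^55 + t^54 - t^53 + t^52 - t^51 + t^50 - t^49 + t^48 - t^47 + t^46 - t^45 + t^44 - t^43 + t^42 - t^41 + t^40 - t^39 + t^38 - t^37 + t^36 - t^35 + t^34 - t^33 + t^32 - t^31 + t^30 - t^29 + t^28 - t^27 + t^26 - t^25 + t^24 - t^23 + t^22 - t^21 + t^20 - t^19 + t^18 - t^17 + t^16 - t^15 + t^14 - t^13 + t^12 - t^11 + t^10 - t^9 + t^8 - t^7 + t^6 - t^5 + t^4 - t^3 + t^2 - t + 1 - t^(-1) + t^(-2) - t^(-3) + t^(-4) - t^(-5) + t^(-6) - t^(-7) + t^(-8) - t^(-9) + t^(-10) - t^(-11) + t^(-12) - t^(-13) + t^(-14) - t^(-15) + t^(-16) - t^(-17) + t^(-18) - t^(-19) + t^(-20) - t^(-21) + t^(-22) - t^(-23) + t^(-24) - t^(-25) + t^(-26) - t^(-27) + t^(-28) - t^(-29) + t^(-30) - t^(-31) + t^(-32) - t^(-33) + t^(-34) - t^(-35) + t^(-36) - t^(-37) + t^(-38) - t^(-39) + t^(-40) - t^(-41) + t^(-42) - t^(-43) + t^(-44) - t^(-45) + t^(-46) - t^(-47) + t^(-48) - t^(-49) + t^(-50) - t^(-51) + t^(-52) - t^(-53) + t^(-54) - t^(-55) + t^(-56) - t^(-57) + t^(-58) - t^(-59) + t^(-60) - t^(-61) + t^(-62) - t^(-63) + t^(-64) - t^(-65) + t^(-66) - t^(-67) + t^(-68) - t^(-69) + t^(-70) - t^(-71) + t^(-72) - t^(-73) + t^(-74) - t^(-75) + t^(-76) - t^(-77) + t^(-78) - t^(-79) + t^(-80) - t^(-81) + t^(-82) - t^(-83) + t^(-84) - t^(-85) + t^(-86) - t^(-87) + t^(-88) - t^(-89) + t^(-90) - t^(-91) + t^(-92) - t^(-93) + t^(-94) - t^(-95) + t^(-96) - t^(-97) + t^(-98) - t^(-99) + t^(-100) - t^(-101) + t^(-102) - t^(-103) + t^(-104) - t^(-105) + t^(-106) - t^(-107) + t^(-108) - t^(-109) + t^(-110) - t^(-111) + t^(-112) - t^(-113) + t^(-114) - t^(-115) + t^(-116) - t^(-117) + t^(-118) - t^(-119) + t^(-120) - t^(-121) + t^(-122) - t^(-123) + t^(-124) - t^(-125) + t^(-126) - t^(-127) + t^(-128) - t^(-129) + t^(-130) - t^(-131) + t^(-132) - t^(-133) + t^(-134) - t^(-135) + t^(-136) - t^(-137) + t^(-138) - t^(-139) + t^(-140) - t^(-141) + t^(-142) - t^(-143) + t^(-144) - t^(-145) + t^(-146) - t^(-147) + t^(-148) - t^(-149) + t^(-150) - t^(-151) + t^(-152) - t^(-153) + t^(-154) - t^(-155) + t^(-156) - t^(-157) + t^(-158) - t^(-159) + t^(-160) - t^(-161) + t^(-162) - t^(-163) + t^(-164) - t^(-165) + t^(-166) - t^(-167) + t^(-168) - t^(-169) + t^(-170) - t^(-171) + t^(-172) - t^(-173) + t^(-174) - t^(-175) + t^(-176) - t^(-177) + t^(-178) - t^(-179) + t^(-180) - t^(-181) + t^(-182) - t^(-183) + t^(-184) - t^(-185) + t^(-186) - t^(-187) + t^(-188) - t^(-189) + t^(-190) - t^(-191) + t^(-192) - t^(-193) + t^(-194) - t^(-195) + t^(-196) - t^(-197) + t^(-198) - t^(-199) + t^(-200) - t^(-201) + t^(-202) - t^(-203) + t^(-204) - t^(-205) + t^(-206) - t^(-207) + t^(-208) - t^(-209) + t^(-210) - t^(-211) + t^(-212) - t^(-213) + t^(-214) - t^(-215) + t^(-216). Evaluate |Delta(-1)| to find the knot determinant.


Step 1: The polynomial has 433 terms with alternating signs, exponents from 216 down to -216.
Step 2: Substitute t = -1. The i-th term has coefficient (-1)^i and exponent (m-i),
  so its value is (-1)^i * (-1)^(m-i) = (-1)^m = 1 for every i.
Step 3: All 433 terms equal 1, so Delta(-1) = 433 * (1) = 433
Step 4: |Delta(-1)| = 433

433


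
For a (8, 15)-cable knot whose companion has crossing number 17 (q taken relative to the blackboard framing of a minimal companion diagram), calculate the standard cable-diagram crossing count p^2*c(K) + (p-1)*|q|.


Step 1: Each of the c(K) crossings of the companion diagram becomes p*p = p^2 crossings among the p parallel strands, and each of the |q| twists s_1 s_2 ... s_(p-1) adds (p-1) crossings.
  Crossings = p^2 * c(K) + (p-1)*|q|
Step 2: = 8^2 * 17 + (8-1)*15
Step 3: = 64*17 + 7*15
Step 4: = 1088 + 105 = 1193

1193


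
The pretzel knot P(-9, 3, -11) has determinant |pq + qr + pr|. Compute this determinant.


Step 1: Compute pq + qr + pr.
pq = (-9)*3 = -27
qr = 3*(-11) = -33
pr = (-9)*(-11) = 99
pq + qr + pr = -27 + (-33) + 99 = 39
Step 2: Take absolute value.
det(P(-9,3,-11)) = |39| = 39

39


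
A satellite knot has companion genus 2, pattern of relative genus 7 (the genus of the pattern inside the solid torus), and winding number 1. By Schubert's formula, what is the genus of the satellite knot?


Schubert: g(satellite) = g_rel(pattern) + |winding| * g(companion),
where g_rel(pattern) is the genus of the pattern relative to the solid torus.
= 7 + 1 * 2
= 7 + 2 = 9

9


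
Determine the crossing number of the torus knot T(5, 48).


For a torus knot T(p, q) with gcd(p,q)=1,
the crossing number is min(p*(q-1), q*(p-1)).
p*(q-1) = 5*47 = 235
q*(p-1) = 48*4 = 192
min(235, 192) = 192

192


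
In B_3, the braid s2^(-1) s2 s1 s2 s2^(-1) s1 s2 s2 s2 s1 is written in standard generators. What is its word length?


The word length counts the number of generators (including inverses).
Listing each generator: s2^(-1), s2, s1, s2, s2^(-1), s1, s2, s2, s2, s1
There are 10 generators in this braid word.

10


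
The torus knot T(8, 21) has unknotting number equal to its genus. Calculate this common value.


For a torus knot T(p,q), both the unknotting number and genus equal (p-1)(q-1)/2.
= (8-1)(21-1)/2
= 7*20/2
= 140/2 = 70

70


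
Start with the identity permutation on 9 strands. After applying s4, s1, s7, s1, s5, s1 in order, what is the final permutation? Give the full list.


Starting with identity [1, 2, 3, 4, 5, 6, 7, 8, 9].
Apply generators in sequence:
  After s4: [1, 2, 3, 5, 4, 6, 7, 8, 9]
  After s1: [2, 1, 3, 5, 4, 6, 7, 8, 9]
  After s7: [2, 1, 3, 5, 4, 6, 8, 7, 9]
  After s1: [1, 2, 3, 5, 4, 6, 8, 7, 9]
  After s5: [1, 2, 3, 5, 6, 4, 8, 7, 9]
  After s1: [2, 1, 3, 5, 6, 4, 8, 7, 9]
Final permutation: [2, 1, 3, 5, 6, 4, 8, 7, 9]

[2, 1, 3, 5, 6, 4, 8, 7, 9]


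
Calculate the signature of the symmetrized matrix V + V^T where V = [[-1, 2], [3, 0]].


Step 1: V + V^T = [[-2, 5], [5, 0]]
Step 2: trace = -2, det = -25
Step 3: Discriminant = (-2)^2 - 4*(-25) = 104
Step 4: Eigenvalues: 4.09902, -6.09902
Step 5: Signature = (# positive eigenvalues) - (# negative eigenvalues) = 0

0


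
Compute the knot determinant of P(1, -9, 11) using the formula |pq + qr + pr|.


Step 1: Compute pq + qr + pr.
pq = 1*(-9) = -9
qr = (-9)*11 = -99
pr = 1*11 = 11
pq + qr + pr = -9 + (-99) + 11 = -97
Step 2: Take absolute value.
det(P(1,-9,11)) = |-97| = 97

97


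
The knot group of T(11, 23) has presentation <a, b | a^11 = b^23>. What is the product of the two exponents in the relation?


The relation is a^11 = b^23.
Product of exponents = 11 * 23
= 253

253


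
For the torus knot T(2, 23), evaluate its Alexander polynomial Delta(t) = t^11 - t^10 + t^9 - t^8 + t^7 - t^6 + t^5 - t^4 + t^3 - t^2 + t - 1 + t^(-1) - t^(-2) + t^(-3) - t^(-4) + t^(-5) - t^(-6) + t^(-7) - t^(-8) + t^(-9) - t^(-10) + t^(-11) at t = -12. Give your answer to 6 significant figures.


Substituting t = -12 into Delta(t) = t^11 - t^10 + t^9 - t^8 + t^7 - t^6 + t^5 - t^4 + t^3 - t^2 + t - 1 + t^(-1) - t^(-2) + t^(-3) - t^(-4) + t^(-5) - t^(-6) + t^(-7) - t^(-8) + t^(-9) - t^(-10) + t^(-11):
Term values: (-743008370688) + (-61917364224) + (-5159780352) + (-429981696) + (-35831808) + (-2985984) + (-248832) + (-20736) + (-1728) + (-144) + (-12) + (-1) + (-0.0833333) + (-0.00694444) + (-0.000578704) + (-4.82253e-05) + (-4.01878e-06) + (-3.34898e-07) + (-2.79082e-08) + (-2.32568e-09) + (-1.93807e-10) + (-1.61506e-11) + (-1.34588e-12)
Sum = -8.105545862e+11
Rounded to 6 significant figures: -8.10555e+11

-8.10555e+11


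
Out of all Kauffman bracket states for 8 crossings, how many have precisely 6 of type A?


We choose which 6 of 8 crossings get A-smoothings.
C(8, 6) = 8! / (6! * 2!)
= 28

28


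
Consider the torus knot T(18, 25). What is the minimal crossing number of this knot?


For a torus knot T(p, q) with gcd(p,q)=1,
the crossing number is min(p*(q-1), q*(p-1)).
p*(q-1) = 18*24 = 432
q*(p-1) = 25*17 = 425
min(432, 425) = 425

425


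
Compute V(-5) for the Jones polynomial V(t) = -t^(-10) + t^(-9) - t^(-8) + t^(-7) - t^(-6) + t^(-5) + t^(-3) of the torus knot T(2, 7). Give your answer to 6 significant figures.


Substituting t = -5 into V(t) = -t^(-10) + t^(-9) - t^(-8) + t^(-7) - t^(-6) + t^(-5) + t^(-3):
  (-)t^(-10) = -1.024e-07
  (+)t^(-9) = -5.12e-07
  (-)t^(-8) = -2.56e-06
  (+)t^(-7) = -1.28e-05
  (-)t^(-6) = -6.4e-05
  (+)t^(-5) = -0.00032
  (+)t^(-3) = -0.008
Sum = (-1.024e-07) + (-5.12e-07) + (-2.56e-06) + (-1.28e-05) + (-6.4e-05) + (-0.00032) + (-0.008)
= -0.0083999744
Rounded to 6 significant figures: -0.00839997

-0.00839997


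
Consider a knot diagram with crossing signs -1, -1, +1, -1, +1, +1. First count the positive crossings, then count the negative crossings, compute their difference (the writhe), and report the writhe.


Step 1: Count positive crossings (+1).
Positive crossings: 3
Step 2: Count negative crossings (-1).
Negative crossings: 3
Step 3: Writhe = (positive) - (negative)
w = 3 - 3 = 0
Step 4: |w| = 0, and w is zero

0


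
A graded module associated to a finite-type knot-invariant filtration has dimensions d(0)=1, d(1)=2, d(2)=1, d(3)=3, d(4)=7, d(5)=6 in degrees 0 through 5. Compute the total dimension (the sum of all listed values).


Total dimension = d(0) + d(1) + ... + d(5)
= 1 + 2 + 1 + 3 + 7 + 6
= 20

20


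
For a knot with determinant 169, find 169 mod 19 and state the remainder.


Step 1: A knot is p-colorable if and only if p divides its determinant.
Step 2: Compute 169 mod 19.
169 = 8 * 19 + 17
Step 3: 169 mod 19 = 17
Step 4: The knot is 19-colorable: no

17


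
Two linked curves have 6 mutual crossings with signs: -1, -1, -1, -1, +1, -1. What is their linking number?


Step 1: Count positive crossings: 1
Step 2: Count negative crossings: 5
Step 3: Sum of signs = 1 - 5 = -4
Step 4: Linking number = sum/2 = -4/2 = -2

-2


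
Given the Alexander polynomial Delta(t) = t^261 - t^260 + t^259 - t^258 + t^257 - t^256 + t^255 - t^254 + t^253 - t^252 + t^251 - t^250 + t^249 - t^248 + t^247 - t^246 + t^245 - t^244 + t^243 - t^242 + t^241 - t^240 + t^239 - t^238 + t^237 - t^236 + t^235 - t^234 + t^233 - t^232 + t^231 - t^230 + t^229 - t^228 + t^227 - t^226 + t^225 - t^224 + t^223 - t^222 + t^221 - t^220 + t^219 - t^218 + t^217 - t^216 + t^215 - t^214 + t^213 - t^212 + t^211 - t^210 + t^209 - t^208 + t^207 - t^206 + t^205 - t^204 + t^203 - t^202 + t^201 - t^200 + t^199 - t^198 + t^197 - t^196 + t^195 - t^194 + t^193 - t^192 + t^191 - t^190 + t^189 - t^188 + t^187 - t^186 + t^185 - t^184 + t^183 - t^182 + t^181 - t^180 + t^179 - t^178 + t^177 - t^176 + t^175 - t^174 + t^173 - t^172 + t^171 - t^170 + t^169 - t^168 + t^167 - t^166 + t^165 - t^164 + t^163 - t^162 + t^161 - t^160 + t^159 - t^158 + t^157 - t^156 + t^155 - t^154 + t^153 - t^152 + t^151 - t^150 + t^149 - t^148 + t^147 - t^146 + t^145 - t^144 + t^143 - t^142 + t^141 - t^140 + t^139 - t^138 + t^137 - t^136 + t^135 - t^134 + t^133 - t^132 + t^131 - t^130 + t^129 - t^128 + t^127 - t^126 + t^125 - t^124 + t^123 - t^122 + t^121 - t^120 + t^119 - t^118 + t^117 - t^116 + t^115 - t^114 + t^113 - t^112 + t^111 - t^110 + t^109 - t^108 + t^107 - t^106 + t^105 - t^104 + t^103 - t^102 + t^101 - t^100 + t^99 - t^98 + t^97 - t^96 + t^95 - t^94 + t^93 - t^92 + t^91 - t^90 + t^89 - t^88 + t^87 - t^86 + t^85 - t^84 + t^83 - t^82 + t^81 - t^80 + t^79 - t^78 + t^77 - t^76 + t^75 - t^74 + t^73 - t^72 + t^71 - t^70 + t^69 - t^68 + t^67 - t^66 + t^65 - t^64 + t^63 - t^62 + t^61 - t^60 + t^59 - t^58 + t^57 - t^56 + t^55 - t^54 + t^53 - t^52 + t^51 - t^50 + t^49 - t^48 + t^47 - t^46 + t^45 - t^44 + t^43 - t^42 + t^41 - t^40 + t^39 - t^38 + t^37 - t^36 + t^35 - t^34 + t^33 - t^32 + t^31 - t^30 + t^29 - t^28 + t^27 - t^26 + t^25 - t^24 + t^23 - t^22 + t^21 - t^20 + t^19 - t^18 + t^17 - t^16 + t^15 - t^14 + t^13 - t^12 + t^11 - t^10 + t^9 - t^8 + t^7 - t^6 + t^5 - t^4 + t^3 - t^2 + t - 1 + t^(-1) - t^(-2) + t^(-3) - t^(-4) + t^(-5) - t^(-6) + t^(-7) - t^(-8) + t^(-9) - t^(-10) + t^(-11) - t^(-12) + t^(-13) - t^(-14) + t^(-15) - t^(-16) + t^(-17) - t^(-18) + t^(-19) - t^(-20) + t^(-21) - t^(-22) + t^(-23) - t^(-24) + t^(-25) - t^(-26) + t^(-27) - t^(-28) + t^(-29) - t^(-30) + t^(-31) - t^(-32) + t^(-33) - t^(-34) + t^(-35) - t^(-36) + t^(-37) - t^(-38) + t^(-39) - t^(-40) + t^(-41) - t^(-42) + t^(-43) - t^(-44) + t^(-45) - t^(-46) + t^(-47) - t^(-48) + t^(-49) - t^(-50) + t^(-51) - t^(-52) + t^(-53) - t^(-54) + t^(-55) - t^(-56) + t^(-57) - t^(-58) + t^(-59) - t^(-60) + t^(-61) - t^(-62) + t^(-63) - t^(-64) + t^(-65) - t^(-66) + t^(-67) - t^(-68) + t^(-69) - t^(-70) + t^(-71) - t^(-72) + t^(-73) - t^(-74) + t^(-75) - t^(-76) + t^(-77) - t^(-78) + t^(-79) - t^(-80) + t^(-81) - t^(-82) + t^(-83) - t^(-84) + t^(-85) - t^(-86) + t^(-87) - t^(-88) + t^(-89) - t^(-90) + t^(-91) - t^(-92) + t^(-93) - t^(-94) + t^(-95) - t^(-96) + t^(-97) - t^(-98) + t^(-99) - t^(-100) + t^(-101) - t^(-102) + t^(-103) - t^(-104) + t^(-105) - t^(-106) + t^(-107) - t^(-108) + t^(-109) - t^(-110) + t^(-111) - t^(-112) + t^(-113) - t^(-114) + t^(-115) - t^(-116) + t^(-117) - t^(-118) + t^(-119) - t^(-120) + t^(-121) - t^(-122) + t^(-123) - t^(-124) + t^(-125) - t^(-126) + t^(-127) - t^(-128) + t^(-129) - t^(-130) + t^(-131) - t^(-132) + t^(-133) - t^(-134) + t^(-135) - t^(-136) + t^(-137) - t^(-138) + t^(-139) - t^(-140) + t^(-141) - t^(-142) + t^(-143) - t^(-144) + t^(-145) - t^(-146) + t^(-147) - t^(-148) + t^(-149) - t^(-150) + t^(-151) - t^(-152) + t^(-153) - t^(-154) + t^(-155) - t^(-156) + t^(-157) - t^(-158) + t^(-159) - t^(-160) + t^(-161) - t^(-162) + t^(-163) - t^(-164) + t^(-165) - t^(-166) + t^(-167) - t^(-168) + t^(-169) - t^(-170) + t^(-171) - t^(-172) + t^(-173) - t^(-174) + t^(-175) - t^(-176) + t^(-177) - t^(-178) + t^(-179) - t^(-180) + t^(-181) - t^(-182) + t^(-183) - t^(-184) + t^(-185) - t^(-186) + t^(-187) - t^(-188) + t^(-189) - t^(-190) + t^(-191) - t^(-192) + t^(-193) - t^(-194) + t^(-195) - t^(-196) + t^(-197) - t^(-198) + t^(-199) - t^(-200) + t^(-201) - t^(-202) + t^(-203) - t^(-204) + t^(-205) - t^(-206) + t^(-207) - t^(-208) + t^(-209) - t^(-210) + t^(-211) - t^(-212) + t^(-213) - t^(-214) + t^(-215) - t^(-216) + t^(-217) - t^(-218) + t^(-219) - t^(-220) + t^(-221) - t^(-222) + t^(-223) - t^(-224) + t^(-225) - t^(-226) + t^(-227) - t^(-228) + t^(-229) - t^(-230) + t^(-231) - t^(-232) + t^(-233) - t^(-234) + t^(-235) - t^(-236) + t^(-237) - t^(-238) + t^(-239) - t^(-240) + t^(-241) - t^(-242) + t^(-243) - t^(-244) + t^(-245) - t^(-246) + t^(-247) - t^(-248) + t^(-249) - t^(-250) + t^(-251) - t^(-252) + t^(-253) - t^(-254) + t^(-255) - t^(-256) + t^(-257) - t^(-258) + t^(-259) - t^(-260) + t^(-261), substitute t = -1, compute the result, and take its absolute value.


Step 1: The polynomial has 523 terms with alternating signs, exponents from 261 down to -261.
Step 2: Substitute t = -1. The i-th term has coefficient (-1)^i and exponent (m-i),
  so its value is (-1)^i * (-1)^(m-i) = (-1)^m = -1 for every i.
Step 3: All 523 terms equal -1, so Delta(-1) = 523 * (-1) = -523
Step 4: |Delta(-1)| = 523

523
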